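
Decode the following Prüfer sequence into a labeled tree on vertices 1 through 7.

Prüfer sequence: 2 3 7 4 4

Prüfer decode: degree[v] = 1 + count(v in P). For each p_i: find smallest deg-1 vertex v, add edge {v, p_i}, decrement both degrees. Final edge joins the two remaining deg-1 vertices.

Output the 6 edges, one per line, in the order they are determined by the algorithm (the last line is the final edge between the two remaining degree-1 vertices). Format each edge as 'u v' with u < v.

Answer: 1 2
2 3
3 7
4 5
4 6
4 7

Derivation:
Initial degrees: {1:1, 2:2, 3:2, 4:3, 5:1, 6:1, 7:2}
Step 1: smallest deg-1 vertex = 1, p_1 = 2. Add edge {1,2}. Now deg[1]=0, deg[2]=1.
Step 2: smallest deg-1 vertex = 2, p_2 = 3. Add edge {2,3}. Now deg[2]=0, deg[3]=1.
Step 3: smallest deg-1 vertex = 3, p_3 = 7. Add edge {3,7}. Now deg[3]=0, deg[7]=1.
Step 4: smallest deg-1 vertex = 5, p_4 = 4. Add edge {4,5}. Now deg[5]=0, deg[4]=2.
Step 5: smallest deg-1 vertex = 6, p_5 = 4. Add edge {4,6}. Now deg[6]=0, deg[4]=1.
Final: two remaining deg-1 vertices are 4, 7. Add edge {4,7}.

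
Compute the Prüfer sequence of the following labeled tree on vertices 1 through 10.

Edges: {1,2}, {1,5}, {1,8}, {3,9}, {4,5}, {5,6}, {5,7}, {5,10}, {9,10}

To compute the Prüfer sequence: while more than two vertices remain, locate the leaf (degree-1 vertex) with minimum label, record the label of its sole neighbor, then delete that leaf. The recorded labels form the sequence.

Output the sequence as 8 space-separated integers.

Answer: 1 9 5 5 5 1 5 10

Derivation:
Step 1: leaves = {2,3,4,6,7,8}. Remove smallest leaf 2, emit neighbor 1.
Step 2: leaves = {3,4,6,7,8}. Remove smallest leaf 3, emit neighbor 9.
Step 3: leaves = {4,6,7,8,9}. Remove smallest leaf 4, emit neighbor 5.
Step 4: leaves = {6,7,8,9}. Remove smallest leaf 6, emit neighbor 5.
Step 5: leaves = {7,8,9}. Remove smallest leaf 7, emit neighbor 5.
Step 6: leaves = {8,9}. Remove smallest leaf 8, emit neighbor 1.
Step 7: leaves = {1,9}. Remove smallest leaf 1, emit neighbor 5.
Step 8: leaves = {5,9}. Remove smallest leaf 5, emit neighbor 10.
Done: 2 vertices remain (9, 10). Sequence = [1 9 5 5 5 1 5 10]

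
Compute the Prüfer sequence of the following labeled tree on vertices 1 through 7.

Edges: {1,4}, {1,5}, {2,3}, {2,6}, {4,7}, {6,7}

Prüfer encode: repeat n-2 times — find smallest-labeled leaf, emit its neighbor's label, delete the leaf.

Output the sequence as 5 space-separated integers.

Answer: 2 6 1 4 7

Derivation:
Step 1: leaves = {3,5}. Remove smallest leaf 3, emit neighbor 2.
Step 2: leaves = {2,5}. Remove smallest leaf 2, emit neighbor 6.
Step 3: leaves = {5,6}. Remove smallest leaf 5, emit neighbor 1.
Step 4: leaves = {1,6}. Remove smallest leaf 1, emit neighbor 4.
Step 5: leaves = {4,6}. Remove smallest leaf 4, emit neighbor 7.
Done: 2 vertices remain (6, 7). Sequence = [2 6 1 4 7]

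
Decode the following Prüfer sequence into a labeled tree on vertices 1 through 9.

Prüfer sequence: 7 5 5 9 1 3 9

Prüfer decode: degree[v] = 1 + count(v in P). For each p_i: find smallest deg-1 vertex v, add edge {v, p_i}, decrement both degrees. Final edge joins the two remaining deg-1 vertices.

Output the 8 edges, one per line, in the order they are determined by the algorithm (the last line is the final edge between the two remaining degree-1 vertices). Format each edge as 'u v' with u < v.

Answer: 2 7
4 5
5 6
5 9
1 7
1 3
3 9
8 9

Derivation:
Initial degrees: {1:2, 2:1, 3:2, 4:1, 5:3, 6:1, 7:2, 8:1, 9:3}
Step 1: smallest deg-1 vertex = 2, p_1 = 7. Add edge {2,7}. Now deg[2]=0, deg[7]=1.
Step 2: smallest deg-1 vertex = 4, p_2 = 5. Add edge {4,5}. Now deg[4]=0, deg[5]=2.
Step 3: smallest deg-1 vertex = 6, p_3 = 5. Add edge {5,6}. Now deg[6]=0, deg[5]=1.
Step 4: smallest deg-1 vertex = 5, p_4 = 9. Add edge {5,9}. Now deg[5]=0, deg[9]=2.
Step 5: smallest deg-1 vertex = 7, p_5 = 1. Add edge {1,7}. Now deg[7]=0, deg[1]=1.
Step 6: smallest deg-1 vertex = 1, p_6 = 3. Add edge {1,3}. Now deg[1]=0, deg[3]=1.
Step 7: smallest deg-1 vertex = 3, p_7 = 9. Add edge {3,9}. Now deg[3]=0, deg[9]=1.
Final: two remaining deg-1 vertices are 8, 9. Add edge {8,9}.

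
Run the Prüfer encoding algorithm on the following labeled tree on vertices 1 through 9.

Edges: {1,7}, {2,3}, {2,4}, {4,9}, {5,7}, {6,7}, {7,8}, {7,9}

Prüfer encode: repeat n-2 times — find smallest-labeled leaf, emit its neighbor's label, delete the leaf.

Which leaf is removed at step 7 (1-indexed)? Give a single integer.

Answer: 8

Derivation:
Step 1: current leaves = {1,3,5,6,8}. Remove leaf 1 (neighbor: 7).
Step 2: current leaves = {3,5,6,8}. Remove leaf 3 (neighbor: 2).
Step 3: current leaves = {2,5,6,8}. Remove leaf 2 (neighbor: 4).
Step 4: current leaves = {4,5,6,8}. Remove leaf 4 (neighbor: 9).
Step 5: current leaves = {5,6,8,9}. Remove leaf 5 (neighbor: 7).
Step 6: current leaves = {6,8,9}. Remove leaf 6 (neighbor: 7).
Step 7: current leaves = {8,9}. Remove leaf 8 (neighbor: 7).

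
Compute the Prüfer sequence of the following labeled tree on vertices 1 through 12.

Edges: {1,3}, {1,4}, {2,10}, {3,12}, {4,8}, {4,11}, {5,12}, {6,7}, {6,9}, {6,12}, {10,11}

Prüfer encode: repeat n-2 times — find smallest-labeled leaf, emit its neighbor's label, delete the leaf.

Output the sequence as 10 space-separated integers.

Step 1: leaves = {2,5,7,8,9}. Remove smallest leaf 2, emit neighbor 10.
Step 2: leaves = {5,7,8,9,10}. Remove smallest leaf 5, emit neighbor 12.
Step 3: leaves = {7,8,9,10}. Remove smallest leaf 7, emit neighbor 6.
Step 4: leaves = {8,9,10}. Remove smallest leaf 8, emit neighbor 4.
Step 5: leaves = {9,10}. Remove smallest leaf 9, emit neighbor 6.
Step 6: leaves = {6,10}. Remove smallest leaf 6, emit neighbor 12.
Step 7: leaves = {10,12}. Remove smallest leaf 10, emit neighbor 11.
Step 8: leaves = {11,12}. Remove smallest leaf 11, emit neighbor 4.
Step 9: leaves = {4,12}. Remove smallest leaf 4, emit neighbor 1.
Step 10: leaves = {1,12}. Remove smallest leaf 1, emit neighbor 3.
Done: 2 vertices remain (3, 12). Sequence = [10 12 6 4 6 12 11 4 1 3]

Answer: 10 12 6 4 6 12 11 4 1 3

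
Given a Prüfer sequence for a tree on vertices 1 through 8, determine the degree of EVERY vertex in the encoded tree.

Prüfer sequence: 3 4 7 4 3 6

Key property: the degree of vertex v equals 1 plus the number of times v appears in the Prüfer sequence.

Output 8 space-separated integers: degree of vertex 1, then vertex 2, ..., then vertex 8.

p_1 = 3: count[3] becomes 1
p_2 = 4: count[4] becomes 1
p_3 = 7: count[7] becomes 1
p_4 = 4: count[4] becomes 2
p_5 = 3: count[3] becomes 2
p_6 = 6: count[6] becomes 1
Degrees (1 + count): deg[1]=1+0=1, deg[2]=1+0=1, deg[3]=1+2=3, deg[4]=1+2=3, deg[5]=1+0=1, deg[6]=1+1=2, deg[7]=1+1=2, deg[8]=1+0=1

Answer: 1 1 3 3 1 2 2 1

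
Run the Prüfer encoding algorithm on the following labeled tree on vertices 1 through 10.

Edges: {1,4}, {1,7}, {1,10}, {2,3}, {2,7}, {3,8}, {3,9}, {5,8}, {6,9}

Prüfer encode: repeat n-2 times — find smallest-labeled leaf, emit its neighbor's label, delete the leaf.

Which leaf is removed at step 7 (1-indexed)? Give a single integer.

Answer: 2

Derivation:
Step 1: current leaves = {4,5,6,10}. Remove leaf 4 (neighbor: 1).
Step 2: current leaves = {5,6,10}. Remove leaf 5 (neighbor: 8).
Step 3: current leaves = {6,8,10}. Remove leaf 6 (neighbor: 9).
Step 4: current leaves = {8,9,10}. Remove leaf 8 (neighbor: 3).
Step 5: current leaves = {9,10}. Remove leaf 9 (neighbor: 3).
Step 6: current leaves = {3,10}. Remove leaf 3 (neighbor: 2).
Step 7: current leaves = {2,10}. Remove leaf 2 (neighbor: 7).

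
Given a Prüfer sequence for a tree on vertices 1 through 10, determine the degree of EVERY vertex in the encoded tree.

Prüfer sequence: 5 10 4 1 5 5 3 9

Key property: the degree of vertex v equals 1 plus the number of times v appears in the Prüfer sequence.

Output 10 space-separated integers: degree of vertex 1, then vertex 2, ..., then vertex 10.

Answer: 2 1 2 2 4 1 1 1 2 2

Derivation:
p_1 = 5: count[5] becomes 1
p_2 = 10: count[10] becomes 1
p_3 = 4: count[4] becomes 1
p_4 = 1: count[1] becomes 1
p_5 = 5: count[5] becomes 2
p_6 = 5: count[5] becomes 3
p_7 = 3: count[3] becomes 1
p_8 = 9: count[9] becomes 1
Degrees (1 + count): deg[1]=1+1=2, deg[2]=1+0=1, deg[3]=1+1=2, deg[4]=1+1=2, deg[5]=1+3=4, deg[6]=1+0=1, deg[7]=1+0=1, deg[8]=1+0=1, deg[9]=1+1=2, deg[10]=1+1=2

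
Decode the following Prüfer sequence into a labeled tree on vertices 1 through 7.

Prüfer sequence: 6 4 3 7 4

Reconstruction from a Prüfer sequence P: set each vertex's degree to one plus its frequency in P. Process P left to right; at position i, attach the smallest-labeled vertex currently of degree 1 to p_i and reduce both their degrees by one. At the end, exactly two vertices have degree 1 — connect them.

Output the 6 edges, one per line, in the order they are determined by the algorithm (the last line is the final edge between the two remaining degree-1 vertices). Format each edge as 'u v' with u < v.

Answer: 1 6
2 4
3 5
3 7
4 6
4 7

Derivation:
Initial degrees: {1:1, 2:1, 3:2, 4:3, 5:1, 6:2, 7:2}
Step 1: smallest deg-1 vertex = 1, p_1 = 6. Add edge {1,6}. Now deg[1]=0, deg[6]=1.
Step 2: smallest deg-1 vertex = 2, p_2 = 4. Add edge {2,4}. Now deg[2]=0, deg[4]=2.
Step 3: smallest deg-1 vertex = 5, p_3 = 3. Add edge {3,5}. Now deg[5]=0, deg[3]=1.
Step 4: smallest deg-1 vertex = 3, p_4 = 7. Add edge {3,7}. Now deg[3]=0, deg[7]=1.
Step 5: smallest deg-1 vertex = 6, p_5 = 4. Add edge {4,6}. Now deg[6]=0, deg[4]=1.
Final: two remaining deg-1 vertices are 4, 7. Add edge {4,7}.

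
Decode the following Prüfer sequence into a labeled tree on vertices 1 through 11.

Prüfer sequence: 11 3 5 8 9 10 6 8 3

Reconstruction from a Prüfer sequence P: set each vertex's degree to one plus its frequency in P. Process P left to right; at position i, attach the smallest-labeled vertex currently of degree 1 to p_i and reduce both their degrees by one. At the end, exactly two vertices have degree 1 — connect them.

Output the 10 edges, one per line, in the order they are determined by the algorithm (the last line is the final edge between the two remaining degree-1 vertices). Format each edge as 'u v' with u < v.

Answer: 1 11
2 3
4 5
5 8
7 9
9 10
6 10
6 8
3 8
3 11

Derivation:
Initial degrees: {1:1, 2:1, 3:3, 4:1, 5:2, 6:2, 7:1, 8:3, 9:2, 10:2, 11:2}
Step 1: smallest deg-1 vertex = 1, p_1 = 11. Add edge {1,11}. Now deg[1]=0, deg[11]=1.
Step 2: smallest deg-1 vertex = 2, p_2 = 3. Add edge {2,3}. Now deg[2]=0, deg[3]=2.
Step 3: smallest deg-1 vertex = 4, p_3 = 5. Add edge {4,5}. Now deg[4]=0, deg[5]=1.
Step 4: smallest deg-1 vertex = 5, p_4 = 8. Add edge {5,8}. Now deg[5]=0, deg[8]=2.
Step 5: smallest deg-1 vertex = 7, p_5 = 9. Add edge {7,9}. Now deg[7]=0, deg[9]=1.
Step 6: smallest deg-1 vertex = 9, p_6 = 10. Add edge {9,10}. Now deg[9]=0, deg[10]=1.
Step 7: smallest deg-1 vertex = 10, p_7 = 6. Add edge {6,10}. Now deg[10]=0, deg[6]=1.
Step 8: smallest deg-1 vertex = 6, p_8 = 8. Add edge {6,8}. Now deg[6]=0, deg[8]=1.
Step 9: smallest deg-1 vertex = 8, p_9 = 3. Add edge {3,8}. Now deg[8]=0, deg[3]=1.
Final: two remaining deg-1 vertices are 3, 11. Add edge {3,11}.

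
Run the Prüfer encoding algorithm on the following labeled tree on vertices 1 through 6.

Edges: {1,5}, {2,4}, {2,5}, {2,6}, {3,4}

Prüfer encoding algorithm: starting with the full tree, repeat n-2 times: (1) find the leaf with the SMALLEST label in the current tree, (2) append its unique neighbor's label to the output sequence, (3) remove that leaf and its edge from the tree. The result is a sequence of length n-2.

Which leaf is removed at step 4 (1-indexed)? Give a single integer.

Step 1: current leaves = {1,3,6}. Remove leaf 1 (neighbor: 5).
Step 2: current leaves = {3,5,6}. Remove leaf 3 (neighbor: 4).
Step 3: current leaves = {4,5,6}. Remove leaf 4 (neighbor: 2).
Step 4: current leaves = {5,6}. Remove leaf 5 (neighbor: 2).

Answer: 5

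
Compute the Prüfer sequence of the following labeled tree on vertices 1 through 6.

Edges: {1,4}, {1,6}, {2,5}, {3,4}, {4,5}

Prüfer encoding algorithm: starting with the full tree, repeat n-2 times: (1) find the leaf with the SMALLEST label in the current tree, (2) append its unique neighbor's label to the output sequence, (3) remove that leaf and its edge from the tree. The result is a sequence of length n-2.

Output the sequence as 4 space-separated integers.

Step 1: leaves = {2,3,6}. Remove smallest leaf 2, emit neighbor 5.
Step 2: leaves = {3,5,6}. Remove smallest leaf 3, emit neighbor 4.
Step 3: leaves = {5,6}. Remove smallest leaf 5, emit neighbor 4.
Step 4: leaves = {4,6}. Remove smallest leaf 4, emit neighbor 1.
Done: 2 vertices remain (1, 6). Sequence = [5 4 4 1]

Answer: 5 4 4 1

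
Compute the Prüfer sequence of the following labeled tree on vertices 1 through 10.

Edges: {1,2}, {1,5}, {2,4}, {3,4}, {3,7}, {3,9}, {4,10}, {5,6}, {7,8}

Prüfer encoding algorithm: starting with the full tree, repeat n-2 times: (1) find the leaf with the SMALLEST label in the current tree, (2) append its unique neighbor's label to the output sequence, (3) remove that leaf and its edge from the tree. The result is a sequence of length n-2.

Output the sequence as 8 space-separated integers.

Answer: 5 1 2 4 7 3 3 4

Derivation:
Step 1: leaves = {6,8,9,10}. Remove smallest leaf 6, emit neighbor 5.
Step 2: leaves = {5,8,9,10}. Remove smallest leaf 5, emit neighbor 1.
Step 3: leaves = {1,8,9,10}. Remove smallest leaf 1, emit neighbor 2.
Step 4: leaves = {2,8,9,10}. Remove smallest leaf 2, emit neighbor 4.
Step 5: leaves = {8,9,10}. Remove smallest leaf 8, emit neighbor 7.
Step 6: leaves = {7,9,10}. Remove smallest leaf 7, emit neighbor 3.
Step 7: leaves = {9,10}. Remove smallest leaf 9, emit neighbor 3.
Step 8: leaves = {3,10}. Remove smallest leaf 3, emit neighbor 4.
Done: 2 vertices remain (4, 10). Sequence = [5 1 2 4 7 3 3 4]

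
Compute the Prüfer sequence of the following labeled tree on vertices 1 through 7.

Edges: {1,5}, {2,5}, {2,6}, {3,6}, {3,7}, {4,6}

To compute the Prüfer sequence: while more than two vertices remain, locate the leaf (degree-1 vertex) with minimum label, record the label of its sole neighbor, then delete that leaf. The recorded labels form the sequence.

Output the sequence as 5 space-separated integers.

Answer: 5 6 2 6 3

Derivation:
Step 1: leaves = {1,4,7}. Remove smallest leaf 1, emit neighbor 5.
Step 2: leaves = {4,5,7}. Remove smallest leaf 4, emit neighbor 6.
Step 3: leaves = {5,7}. Remove smallest leaf 5, emit neighbor 2.
Step 4: leaves = {2,7}. Remove smallest leaf 2, emit neighbor 6.
Step 5: leaves = {6,7}. Remove smallest leaf 6, emit neighbor 3.
Done: 2 vertices remain (3, 7). Sequence = [5 6 2 6 3]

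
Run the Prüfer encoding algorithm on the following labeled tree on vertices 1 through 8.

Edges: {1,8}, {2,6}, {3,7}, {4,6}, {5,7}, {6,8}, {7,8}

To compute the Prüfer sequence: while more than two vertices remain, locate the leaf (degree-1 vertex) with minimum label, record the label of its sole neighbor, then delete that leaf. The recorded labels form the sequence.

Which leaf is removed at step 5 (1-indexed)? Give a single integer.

Step 1: current leaves = {1,2,3,4,5}. Remove leaf 1 (neighbor: 8).
Step 2: current leaves = {2,3,4,5}. Remove leaf 2 (neighbor: 6).
Step 3: current leaves = {3,4,5}. Remove leaf 3 (neighbor: 7).
Step 4: current leaves = {4,5}. Remove leaf 4 (neighbor: 6).
Step 5: current leaves = {5,6}. Remove leaf 5 (neighbor: 7).

Answer: 5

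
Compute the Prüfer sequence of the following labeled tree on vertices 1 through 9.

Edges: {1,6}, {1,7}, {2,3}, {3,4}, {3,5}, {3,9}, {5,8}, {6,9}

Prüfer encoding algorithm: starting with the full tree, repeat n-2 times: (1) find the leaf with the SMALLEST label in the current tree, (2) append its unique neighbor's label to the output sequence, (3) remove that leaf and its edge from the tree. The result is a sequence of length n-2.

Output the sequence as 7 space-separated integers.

Step 1: leaves = {2,4,7,8}. Remove smallest leaf 2, emit neighbor 3.
Step 2: leaves = {4,7,8}. Remove smallest leaf 4, emit neighbor 3.
Step 3: leaves = {7,8}. Remove smallest leaf 7, emit neighbor 1.
Step 4: leaves = {1,8}. Remove smallest leaf 1, emit neighbor 6.
Step 5: leaves = {6,8}. Remove smallest leaf 6, emit neighbor 9.
Step 6: leaves = {8,9}. Remove smallest leaf 8, emit neighbor 5.
Step 7: leaves = {5,9}. Remove smallest leaf 5, emit neighbor 3.
Done: 2 vertices remain (3, 9). Sequence = [3 3 1 6 9 5 3]

Answer: 3 3 1 6 9 5 3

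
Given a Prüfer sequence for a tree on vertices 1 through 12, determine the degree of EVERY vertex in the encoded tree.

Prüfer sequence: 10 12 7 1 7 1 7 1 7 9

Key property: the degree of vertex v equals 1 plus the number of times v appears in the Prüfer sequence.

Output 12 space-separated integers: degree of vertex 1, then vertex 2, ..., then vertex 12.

p_1 = 10: count[10] becomes 1
p_2 = 12: count[12] becomes 1
p_3 = 7: count[7] becomes 1
p_4 = 1: count[1] becomes 1
p_5 = 7: count[7] becomes 2
p_6 = 1: count[1] becomes 2
p_7 = 7: count[7] becomes 3
p_8 = 1: count[1] becomes 3
p_9 = 7: count[7] becomes 4
p_10 = 9: count[9] becomes 1
Degrees (1 + count): deg[1]=1+3=4, deg[2]=1+0=1, deg[3]=1+0=1, deg[4]=1+0=1, deg[5]=1+0=1, deg[6]=1+0=1, deg[7]=1+4=5, deg[8]=1+0=1, deg[9]=1+1=2, deg[10]=1+1=2, deg[11]=1+0=1, deg[12]=1+1=2

Answer: 4 1 1 1 1 1 5 1 2 2 1 2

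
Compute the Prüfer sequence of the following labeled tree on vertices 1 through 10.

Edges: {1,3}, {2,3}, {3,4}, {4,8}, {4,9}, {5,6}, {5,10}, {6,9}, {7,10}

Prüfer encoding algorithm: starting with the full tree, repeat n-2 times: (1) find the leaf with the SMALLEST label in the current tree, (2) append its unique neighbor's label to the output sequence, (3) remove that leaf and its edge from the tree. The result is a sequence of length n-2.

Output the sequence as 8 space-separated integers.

Step 1: leaves = {1,2,7,8}. Remove smallest leaf 1, emit neighbor 3.
Step 2: leaves = {2,7,8}. Remove smallest leaf 2, emit neighbor 3.
Step 3: leaves = {3,7,8}. Remove smallest leaf 3, emit neighbor 4.
Step 4: leaves = {7,8}. Remove smallest leaf 7, emit neighbor 10.
Step 5: leaves = {8,10}. Remove smallest leaf 8, emit neighbor 4.
Step 6: leaves = {4,10}. Remove smallest leaf 4, emit neighbor 9.
Step 7: leaves = {9,10}. Remove smallest leaf 9, emit neighbor 6.
Step 8: leaves = {6,10}. Remove smallest leaf 6, emit neighbor 5.
Done: 2 vertices remain (5, 10). Sequence = [3 3 4 10 4 9 6 5]

Answer: 3 3 4 10 4 9 6 5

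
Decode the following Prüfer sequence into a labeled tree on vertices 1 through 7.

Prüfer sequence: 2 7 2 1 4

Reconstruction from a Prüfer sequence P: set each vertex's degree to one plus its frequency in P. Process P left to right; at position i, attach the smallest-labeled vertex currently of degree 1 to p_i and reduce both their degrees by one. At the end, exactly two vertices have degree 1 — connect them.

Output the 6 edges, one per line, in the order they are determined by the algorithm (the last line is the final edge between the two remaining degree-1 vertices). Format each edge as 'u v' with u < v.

Answer: 2 3
5 7
2 6
1 2
1 4
4 7

Derivation:
Initial degrees: {1:2, 2:3, 3:1, 4:2, 5:1, 6:1, 7:2}
Step 1: smallest deg-1 vertex = 3, p_1 = 2. Add edge {2,3}. Now deg[3]=0, deg[2]=2.
Step 2: smallest deg-1 vertex = 5, p_2 = 7. Add edge {5,7}. Now deg[5]=0, deg[7]=1.
Step 3: smallest deg-1 vertex = 6, p_3 = 2. Add edge {2,6}. Now deg[6]=0, deg[2]=1.
Step 4: smallest deg-1 vertex = 2, p_4 = 1. Add edge {1,2}. Now deg[2]=0, deg[1]=1.
Step 5: smallest deg-1 vertex = 1, p_5 = 4. Add edge {1,4}. Now deg[1]=0, deg[4]=1.
Final: two remaining deg-1 vertices are 4, 7. Add edge {4,7}.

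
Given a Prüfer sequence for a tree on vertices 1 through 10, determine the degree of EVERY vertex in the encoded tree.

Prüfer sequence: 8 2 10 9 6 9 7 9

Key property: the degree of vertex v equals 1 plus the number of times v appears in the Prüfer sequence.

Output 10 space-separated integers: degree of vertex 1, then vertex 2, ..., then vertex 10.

Answer: 1 2 1 1 1 2 2 2 4 2

Derivation:
p_1 = 8: count[8] becomes 1
p_2 = 2: count[2] becomes 1
p_3 = 10: count[10] becomes 1
p_4 = 9: count[9] becomes 1
p_5 = 6: count[6] becomes 1
p_6 = 9: count[9] becomes 2
p_7 = 7: count[7] becomes 1
p_8 = 9: count[9] becomes 3
Degrees (1 + count): deg[1]=1+0=1, deg[2]=1+1=2, deg[3]=1+0=1, deg[4]=1+0=1, deg[5]=1+0=1, deg[6]=1+1=2, deg[7]=1+1=2, deg[8]=1+1=2, deg[9]=1+3=4, deg[10]=1+1=2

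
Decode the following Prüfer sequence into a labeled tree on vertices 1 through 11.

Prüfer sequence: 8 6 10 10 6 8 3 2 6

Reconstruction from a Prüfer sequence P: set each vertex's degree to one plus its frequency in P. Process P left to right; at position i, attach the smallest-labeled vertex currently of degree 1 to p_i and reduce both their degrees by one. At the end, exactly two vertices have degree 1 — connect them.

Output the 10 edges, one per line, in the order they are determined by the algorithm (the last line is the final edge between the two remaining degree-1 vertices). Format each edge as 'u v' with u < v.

Initial degrees: {1:1, 2:2, 3:2, 4:1, 5:1, 6:4, 7:1, 8:3, 9:1, 10:3, 11:1}
Step 1: smallest deg-1 vertex = 1, p_1 = 8. Add edge {1,8}. Now deg[1]=0, deg[8]=2.
Step 2: smallest deg-1 vertex = 4, p_2 = 6. Add edge {4,6}. Now deg[4]=0, deg[6]=3.
Step 3: smallest deg-1 vertex = 5, p_3 = 10. Add edge {5,10}. Now deg[5]=0, deg[10]=2.
Step 4: smallest deg-1 vertex = 7, p_4 = 10. Add edge {7,10}. Now deg[7]=0, deg[10]=1.
Step 5: smallest deg-1 vertex = 9, p_5 = 6. Add edge {6,9}. Now deg[9]=0, deg[6]=2.
Step 6: smallest deg-1 vertex = 10, p_6 = 8. Add edge {8,10}. Now deg[10]=0, deg[8]=1.
Step 7: smallest deg-1 vertex = 8, p_7 = 3. Add edge {3,8}. Now deg[8]=0, deg[3]=1.
Step 8: smallest deg-1 vertex = 3, p_8 = 2. Add edge {2,3}. Now deg[3]=0, deg[2]=1.
Step 9: smallest deg-1 vertex = 2, p_9 = 6. Add edge {2,6}. Now deg[2]=0, deg[6]=1.
Final: two remaining deg-1 vertices are 6, 11. Add edge {6,11}.

Answer: 1 8
4 6
5 10
7 10
6 9
8 10
3 8
2 3
2 6
6 11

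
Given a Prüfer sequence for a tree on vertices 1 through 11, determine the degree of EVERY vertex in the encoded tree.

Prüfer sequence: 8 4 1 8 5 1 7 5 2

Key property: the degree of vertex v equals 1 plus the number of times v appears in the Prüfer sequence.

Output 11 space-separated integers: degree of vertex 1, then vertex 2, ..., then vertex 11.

Answer: 3 2 1 2 3 1 2 3 1 1 1

Derivation:
p_1 = 8: count[8] becomes 1
p_2 = 4: count[4] becomes 1
p_3 = 1: count[1] becomes 1
p_4 = 8: count[8] becomes 2
p_5 = 5: count[5] becomes 1
p_6 = 1: count[1] becomes 2
p_7 = 7: count[7] becomes 1
p_8 = 5: count[5] becomes 2
p_9 = 2: count[2] becomes 1
Degrees (1 + count): deg[1]=1+2=3, deg[2]=1+1=2, deg[3]=1+0=1, deg[4]=1+1=2, deg[5]=1+2=3, deg[6]=1+0=1, deg[7]=1+1=2, deg[8]=1+2=3, deg[9]=1+0=1, deg[10]=1+0=1, deg[11]=1+0=1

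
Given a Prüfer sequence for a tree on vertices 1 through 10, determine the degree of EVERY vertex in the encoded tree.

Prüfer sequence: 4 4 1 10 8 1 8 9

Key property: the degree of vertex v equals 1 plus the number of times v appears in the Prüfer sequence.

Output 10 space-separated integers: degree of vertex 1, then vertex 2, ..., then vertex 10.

p_1 = 4: count[4] becomes 1
p_2 = 4: count[4] becomes 2
p_3 = 1: count[1] becomes 1
p_4 = 10: count[10] becomes 1
p_5 = 8: count[8] becomes 1
p_6 = 1: count[1] becomes 2
p_7 = 8: count[8] becomes 2
p_8 = 9: count[9] becomes 1
Degrees (1 + count): deg[1]=1+2=3, deg[2]=1+0=1, deg[3]=1+0=1, deg[4]=1+2=3, deg[5]=1+0=1, deg[6]=1+0=1, deg[7]=1+0=1, deg[8]=1+2=3, deg[9]=1+1=2, deg[10]=1+1=2

Answer: 3 1 1 3 1 1 1 3 2 2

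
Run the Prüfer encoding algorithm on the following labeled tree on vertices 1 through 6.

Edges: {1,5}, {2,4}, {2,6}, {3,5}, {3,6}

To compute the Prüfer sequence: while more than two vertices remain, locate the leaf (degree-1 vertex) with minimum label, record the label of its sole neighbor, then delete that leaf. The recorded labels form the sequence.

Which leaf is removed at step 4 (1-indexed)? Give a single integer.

Step 1: current leaves = {1,4}. Remove leaf 1 (neighbor: 5).
Step 2: current leaves = {4,5}. Remove leaf 4 (neighbor: 2).
Step 3: current leaves = {2,5}. Remove leaf 2 (neighbor: 6).
Step 4: current leaves = {5,6}. Remove leaf 5 (neighbor: 3).

Answer: 5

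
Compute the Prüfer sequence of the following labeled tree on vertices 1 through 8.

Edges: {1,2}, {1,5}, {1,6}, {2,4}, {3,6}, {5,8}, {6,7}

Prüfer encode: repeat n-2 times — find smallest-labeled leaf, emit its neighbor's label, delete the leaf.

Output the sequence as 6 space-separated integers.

Answer: 6 2 1 6 1 5

Derivation:
Step 1: leaves = {3,4,7,8}. Remove smallest leaf 3, emit neighbor 6.
Step 2: leaves = {4,7,8}. Remove smallest leaf 4, emit neighbor 2.
Step 3: leaves = {2,7,8}. Remove smallest leaf 2, emit neighbor 1.
Step 4: leaves = {7,8}. Remove smallest leaf 7, emit neighbor 6.
Step 5: leaves = {6,8}. Remove smallest leaf 6, emit neighbor 1.
Step 6: leaves = {1,8}. Remove smallest leaf 1, emit neighbor 5.
Done: 2 vertices remain (5, 8). Sequence = [6 2 1 6 1 5]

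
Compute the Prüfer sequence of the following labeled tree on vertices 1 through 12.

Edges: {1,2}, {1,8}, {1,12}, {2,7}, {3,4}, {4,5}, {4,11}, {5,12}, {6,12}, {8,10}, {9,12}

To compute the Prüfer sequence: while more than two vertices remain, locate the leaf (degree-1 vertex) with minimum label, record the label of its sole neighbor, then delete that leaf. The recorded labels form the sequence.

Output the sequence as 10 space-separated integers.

Step 1: leaves = {3,6,7,9,10,11}. Remove smallest leaf 3, emit neighbor 4.
Step 2: leaves = {6,7,9,10,11}. Remove smallest leaf 6, emit neighbor 12.
Step 3: leaves = {7,9,10,11}. Remove smallest leaf 7, emit neighbor 2.
Step 4: leaves = {2,9,10,11}. Remove smallest leaf 2, emit neighbor 1.
Step 5: leaves = {9,10,11}. Remove smallest leaf 9, emit neighbor 12.
Step 6: leaves = {10,11}. Remove smallest leaf 10, emit neighbor 8.
Step 7: leaves = {8,11}. Remove smallest leaf 8, emit neighbor 1.
Step 8: leaves = {1,11}. Remove smallest leaf 1, emit neighbor 12.
Step 9: leaves = {11,12}. Remove smallest leaf 11, emit neighbor 4.
Step 10: leaves = {4,12}. Remove smallest leaf 4, emit neighbor 5.
Done: 2 vertices remain (5, 12). Sequence = [4 12 2 1 12 8 1 12 4 5]

Answer: 4 12 2 1 12 8 1 12 4 5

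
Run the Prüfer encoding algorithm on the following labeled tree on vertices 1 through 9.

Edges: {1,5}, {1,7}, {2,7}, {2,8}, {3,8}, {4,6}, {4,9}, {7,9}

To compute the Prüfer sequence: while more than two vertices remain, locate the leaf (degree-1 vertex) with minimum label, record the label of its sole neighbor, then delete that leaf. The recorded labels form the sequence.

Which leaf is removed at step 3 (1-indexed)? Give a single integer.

Step 1: current leaves = {3,5,6}. Remove leaf 3 (neighbor: 8).
Step 2: current leaves = {5,6,8}. Remove leaf 5 (neighbor: 1).
Step 3: current leaves = {1,6,8}. Remove leaf 1 (neighbor: 7).

Answer: 1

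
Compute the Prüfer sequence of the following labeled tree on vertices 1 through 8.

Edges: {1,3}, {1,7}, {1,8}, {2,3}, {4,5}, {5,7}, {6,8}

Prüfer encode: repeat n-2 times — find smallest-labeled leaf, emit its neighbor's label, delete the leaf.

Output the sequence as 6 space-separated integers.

Answer: 3 1 5 7 8 1

Derivation:
Step 1: leaves = {2,4,6}. Remove smallest leaf 2, emit neighbor 3.
Step 2: leaves = {3,4,6}. Remove smallest leaf 3, emit neighbor 1.
Step 3: leaves = {4,6}. Remove smallest leaf 4, emit neighbor 5.
Step 4: leaves = {5,6}. Remove smallest leaf 5, emit neighbor 7.
Step 5: leaves = {6,7}. Remove smallest leaf 6, emit neighbor 8.
Step 6: leaves = {7,8}. Remove smallest leaf 7, emit neighbor 1.
Done: 2 vertices remain (1, 8). Sequence = [3 1 5 7 8 1]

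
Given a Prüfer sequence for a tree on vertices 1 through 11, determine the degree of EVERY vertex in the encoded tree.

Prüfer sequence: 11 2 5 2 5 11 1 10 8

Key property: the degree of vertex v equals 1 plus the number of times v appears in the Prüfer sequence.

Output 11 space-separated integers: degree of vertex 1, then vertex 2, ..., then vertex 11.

Answer: 2 3 1 1 3 1 1 2 1 2 3

Derivation:
p_1 = 11: count[11] becomes 1
p_2 = 2: count[2] becomes 1
p_3 = 5: count[5] becomes 1
p_4 = 2: count[2] becomes 2
p_5 = 5: count[5] becomes 2
p_6 = 11: count[11] becomes 2
p_7 = 1: count[1] becomes 1
p_8 = 10: count[10] becomes 1
p_9 = 8: count[8] becomes 1
Degrees (1 + count): deg[1]=1+1=2, deg[2]=1+2=3, deg[3]=1+0=1, deg[4]=1+0=1, deg[5]=1+2=3, deg[6]=1+0=1, deg[7]=1+0=1, deg[8]=1+1=2, deg[9]=1+0=1, deg[10]=1+1=2, deg[11]=1+2=3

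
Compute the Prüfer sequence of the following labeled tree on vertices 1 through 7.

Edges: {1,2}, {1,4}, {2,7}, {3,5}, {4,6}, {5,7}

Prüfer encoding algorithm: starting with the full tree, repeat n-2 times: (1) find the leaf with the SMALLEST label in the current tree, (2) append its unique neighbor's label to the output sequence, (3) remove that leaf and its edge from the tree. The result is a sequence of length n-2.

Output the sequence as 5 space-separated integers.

Step 1: leaves = {3,6}. Remove smallest leaf 3, emit neighbor 5.
Step 2: leaves = {5,6}. Remove smallest leaf 5, emit neighbor 7.
Step 3: leaves = {6,7}. Remove smallest leaf 6, emit neighbor 4.
Step 4: leaves = {4,7}. Remove smallest leaf 4, emit neighbor 1.
Step 5: leaves = {1,7}. Remove smallest leaf 1, emit neighbor 2.
Done: 2 vertices remain (2, 7). Sequence = [5 7 4 1 2]

Answer: 5 7 4 1 2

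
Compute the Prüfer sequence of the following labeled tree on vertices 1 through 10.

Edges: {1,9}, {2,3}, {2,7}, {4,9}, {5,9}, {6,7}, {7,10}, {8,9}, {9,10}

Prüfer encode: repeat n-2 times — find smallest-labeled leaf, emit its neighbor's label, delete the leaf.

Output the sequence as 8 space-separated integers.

Step 1: leaves = {1,3,4,5,6,8}. Remove smallest leaf 1, emit neighbor 9.
Step 2: leaves = {3,4,5,6,8}. Remove smallest leaf 3, emit neighbor 2.
Step 3: leaves = {2,4,5,6,8}. Remove smallest leaf 2, emit neighbor 7.
Step 4: leaves = {4,5,6,8}. Remove smallest leaf 4, emit neighbor 9.
Step 5: leaves = {5,6,8}. Remove smallest leaf 5, emit neighbor 9.
Step 6: leaves = {6,8}. Remove smallest leaf 6, emit neighbor 7.
Step 7: leaves = {7,8}. Remove smallest leaf 7, emit neighbor 10.
Step 8: leaves = {8,10}. Remove smallest leaf 8, emit neighbor 9.
Done: 2 vertices remain (9, 10). Sequence = [9 2 7 9 9 7 10 9]

Answer: 9 2 7 9 9 7 10 9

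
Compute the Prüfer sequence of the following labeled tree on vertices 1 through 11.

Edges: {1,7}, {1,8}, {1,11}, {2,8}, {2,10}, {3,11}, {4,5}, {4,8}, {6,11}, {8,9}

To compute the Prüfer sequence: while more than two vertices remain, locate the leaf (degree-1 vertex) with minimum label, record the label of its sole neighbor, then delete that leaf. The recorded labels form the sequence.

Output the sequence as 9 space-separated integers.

Answer: 11 4 8 11 1 8 2 8 1

Derivation:
Step 1: leaves = {3,5,6,7,9,10}. Remove smallest leaf 3, emit neighbor 11.
Step 2: leaves = {5,6,7,9,10}. Remove smallest leaf 5, emit neighbor 4.
Step 3: leaves = {4,6,7,9,10}. Remove smallest leaf 4, emit neighbor 8.
Step 4: leaves = {6,7,9,10}. Remove smallest leaf 6, emit neighbor 11.
Step 5: leaves = {7,9,10,11}. Remove smallest leaf 7, emit neighbor 1.
Step 6: leaves = {9,10,11}. Remove smallest leaf 9, emit neighbor 8.
Step 7: leaves = {10,11}. Remove smallest leaf 10, emit neighbor 2.
Step 8: leaves = {2,11}. Remove smallest leaf 2, emit neighbor 8.
Step 9: leaves = {8,11}. Remove smallest leaf 8, emit neighbor 1.
Done: 2 vertices remain (1, 11). Sequence = [11 4 8 11 1 8 2 8 1]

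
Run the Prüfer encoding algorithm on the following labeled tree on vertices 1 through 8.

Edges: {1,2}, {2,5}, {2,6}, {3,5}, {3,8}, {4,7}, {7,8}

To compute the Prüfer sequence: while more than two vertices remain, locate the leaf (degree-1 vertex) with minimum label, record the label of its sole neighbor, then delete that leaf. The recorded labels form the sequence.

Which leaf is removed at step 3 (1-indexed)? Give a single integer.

Answer: 6

Derivation:
Step 1: current leaves = {1,4,6}. Remove leaf 1 (neighbor: 2).
Step 2: current leaves = {4,6}. Remove leaf 4 (neighbor: 7).
Step 3: current leaves = {6,7}. Remove leaf 6 (neighbor: 2).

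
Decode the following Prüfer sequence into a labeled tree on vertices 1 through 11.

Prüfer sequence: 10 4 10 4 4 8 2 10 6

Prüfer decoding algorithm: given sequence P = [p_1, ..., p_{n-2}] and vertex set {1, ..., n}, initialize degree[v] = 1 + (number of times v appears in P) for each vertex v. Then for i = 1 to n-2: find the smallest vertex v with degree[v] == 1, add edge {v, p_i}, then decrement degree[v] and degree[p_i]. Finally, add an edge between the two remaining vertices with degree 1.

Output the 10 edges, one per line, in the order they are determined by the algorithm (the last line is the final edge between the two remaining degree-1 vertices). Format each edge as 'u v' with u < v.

Answer: 1 10
3 4
5 10
4 7
4 9
4 8
2 8
2 10
6 10
6 11

Derivation:
Initial degrees: {1:1, 2:2, 3:1, 4:4, 5:1, 6:2, 7:1, 8:2, 9:1, 10:4, 11:1}
Step 1: smallest deg-1 vertex = 1, p_1 = 10. Add edge {1,10}. Now deg[1]=0, deg[10]=3.
Step 2: smallest deg-1 vertex = 3, p_2 = 4. Add edge {3,4}. Now deg[3]=0, deg[4]=3.
Step 3: smallest deg-1 vertex = 5, p_3 = 10. Add edge {5,10}. Now deg[5]=0, deg[10]=2.
Step 4: smallest deg-1 vertex = 7, p_4 = 4. Add edge {4,7}. Now deg[7]=0, deg[4]=2.
Step 5: smallest deg-1 vertex = 9, p_5 = 4. Add edge {4,9}. Now deg[9]=0, deg[4]=1.
Step 6: smallest deg-1 vertex = 4, p_6 = 8. Add edge {4,8}. Now deg[4]=0, deg[8]=1.
Step 7: smallest deg-1 vertex = 8, p_7 = 2. Add edge {2,8}. Now deg[8]=0, deg[2]=1.
Step 8: smallest deg-1 vertex = 2, p_8 = 10. Add edge {2,10}. Now deg[2]=0, deg[10]=1.
Step 9: smallest deg-1 vertex = 10, p_9 = 6. Add edge {6,10}. Now deg[10]=0, deg[6]=1.
Final: two remaining deg-1 vertices are 6, 11. Add edge {6,11}.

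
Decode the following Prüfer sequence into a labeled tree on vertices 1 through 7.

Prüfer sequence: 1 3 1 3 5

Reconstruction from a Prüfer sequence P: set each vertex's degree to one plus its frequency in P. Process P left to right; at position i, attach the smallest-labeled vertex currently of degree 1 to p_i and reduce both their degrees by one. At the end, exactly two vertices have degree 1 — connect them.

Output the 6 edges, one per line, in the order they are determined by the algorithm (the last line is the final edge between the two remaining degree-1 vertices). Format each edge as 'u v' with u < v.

Answer: 1 2
3 4
1 6
1 3
3 5
5 7

Derivation:
Initial degrees: {1:3, 2:1, 3:3, 4:1, 5:2, 6:1, 7:1}
Step 1: smallest deg-1 vertex = 2, p_1 = 1. Add edge {1,2}. Now deg[2]=0, deg[1]=2.
Step 2: smallest deg-1 vertex = 4, p_2 = 3. Add edge {3,4}. Now deg[4]=0, deg[3]=2.
Step 3: smallest deg-1 vertex = 6, p_3 = 1. Add edge {1,6}. Now deg[6]=0, deg[1]=1.
Step 4: smallest deg-1 vertex = 1, p_4 = 3. Add edge {1,3}. Now deg[1]=0, deg[3]=1.
Step 5: smallest deg-1 vertex = 3, p_5 = 5. Add edge {3,5}. Now deg[3]=0, deg[5]=1.
Final: two remaining deg-1 vertices are 5, 7. Add edge {5,7}.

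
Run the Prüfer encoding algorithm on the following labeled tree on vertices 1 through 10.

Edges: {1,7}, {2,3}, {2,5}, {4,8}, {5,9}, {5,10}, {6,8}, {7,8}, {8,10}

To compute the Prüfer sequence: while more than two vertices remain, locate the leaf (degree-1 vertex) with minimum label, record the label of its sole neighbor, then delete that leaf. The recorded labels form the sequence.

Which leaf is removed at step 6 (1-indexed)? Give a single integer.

Step 1: current leaves = {1,3,4,6,9}. Remove leaf 1 (neighbor: 7).
Step 2: current leaves = {3,4,6,7,9}. Remove leaf 3 (neighbor: 2).
Step 3: current leaves = {2,4,6,7,9}. Remove leaf 2 (neighbor: 5).
Step 4: current leaves = {4,6,7,9}. Remove leaf 4 (neighbor: 8).
Step 5: current leaves = {6,7,9}. Remove leaf 6 (neighbor: 8).
Step 6: current leaves = {7,9}. Remove leaf 7 (neighbor: 8).

Answer: 7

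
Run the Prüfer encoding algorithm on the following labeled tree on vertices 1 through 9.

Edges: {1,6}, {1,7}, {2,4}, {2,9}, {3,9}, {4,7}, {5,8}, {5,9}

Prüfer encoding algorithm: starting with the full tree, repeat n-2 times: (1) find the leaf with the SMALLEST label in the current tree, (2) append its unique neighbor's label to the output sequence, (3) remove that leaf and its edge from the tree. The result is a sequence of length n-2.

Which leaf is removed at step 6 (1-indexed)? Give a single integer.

Step 1: current leaves = {3,6,8}. Remove leaf 3 (neighbor: 9).
Step 2: current leaves = {6,8}. Remove leaf 6 (neighbor: 1).
Step 3: current leaves = {1,8}. Remove leaf 1 (neighbor: 7).
Step 4: current leaves = {7,8}. Remove leaf 7 (neighbor: 4).
Step 5: current leaves = {4,8}. Remove leaf 4 (neighbor: 2).
Step 6: current leaves = {2,8}. Remove leaf 2 (neighbor: 9).

Answer: 2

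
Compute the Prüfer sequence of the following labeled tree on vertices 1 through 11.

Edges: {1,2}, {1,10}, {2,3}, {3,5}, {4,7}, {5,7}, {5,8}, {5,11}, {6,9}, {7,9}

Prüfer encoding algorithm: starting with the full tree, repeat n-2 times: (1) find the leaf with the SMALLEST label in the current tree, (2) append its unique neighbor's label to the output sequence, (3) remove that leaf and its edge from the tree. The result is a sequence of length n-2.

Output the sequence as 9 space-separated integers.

Step 1: leaves = {4,6,8,10,11}. Remove smallest leaf 4, emit neighbor 7.
Step 2: leaves = {6,8,10,11}. Remove smallest leaf 6, emit neighbor 9.
Step 3: leaves = {8,9,10,11}. Remove smallest leaf 8, emit neighbor 5.
Step 4: leaves = {9,10,11}. Remove smallest leaf 9, emit neighbor 7.
Step 5: leaves = {7,10,11}. Remove smallest leaf 7, emit neighbor 5.
Step 6: leaves = {10,11}. Remove smallest leaf 10, emit neighbor 1.
Step 7: leaves = {1,11}. Remove smallest leaf 1, emit neighbor 2.
Step 8: leaves = {2,11}. Remove smallest leaf 2, emit neighbor 3.
Step 9: leaves = {3,11}. Remove smallest leaf 3, emit neighbor 5.
Done: 2 vertices remain (5, 11). Sequence = [7 9 5 7 5 1 2 3 5]

Answer: 7 9 5 7 5 1 2 3 5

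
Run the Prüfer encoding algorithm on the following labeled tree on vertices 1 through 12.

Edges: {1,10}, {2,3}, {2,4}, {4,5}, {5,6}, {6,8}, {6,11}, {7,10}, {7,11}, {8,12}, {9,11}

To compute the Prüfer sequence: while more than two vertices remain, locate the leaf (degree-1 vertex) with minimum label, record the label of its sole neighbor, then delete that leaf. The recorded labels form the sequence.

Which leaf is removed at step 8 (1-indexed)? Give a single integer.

Step 1: current leaves = {1,3,9,12}. Remove leaf 1 (neighbor: 10).
Step 2: current leaves = {3,9,10,12}. Remove leaf 3 (neighbor: 2).
Step 3: current leaves = {2,9,10,12}. Remove leaf 2 (neighbor: 4).
Step 4: current leaves = {4,9,10,12}. Remove leaf 4 (neighbor: 5).
Step 5: current leaves = {5,9,10,12}. Remove leaf 5 (neighbor: 6).
Step 6: current leaves = {9,10,12}. Remove leaf 9 (neighbor: 11).
Step 7: current leaves = {10,12}. Remove leaf 10 (neighbor: 7).
Step 8: current leaves = {7,12}. Remove leaf 7 (neighbor: 11).

Answer: 7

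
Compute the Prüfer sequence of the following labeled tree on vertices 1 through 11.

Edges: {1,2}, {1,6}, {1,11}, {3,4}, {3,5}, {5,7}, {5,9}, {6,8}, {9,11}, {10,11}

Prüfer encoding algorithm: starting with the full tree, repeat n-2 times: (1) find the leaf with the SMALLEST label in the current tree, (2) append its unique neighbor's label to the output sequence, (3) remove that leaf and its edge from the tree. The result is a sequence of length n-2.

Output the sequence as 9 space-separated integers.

Answer: 1 3 5 5 9 6 1 11 11

Derivation:
Step 1: leaves = {2,4,7,8,10}. Remove smallest leaf 2, emit neighbor 1.
Step 2: leaves = {4,7,8,10}. Remove smallest leaf 4, emit neighbor 3.
Step 3: leaves = {3,7,8,10}. Remove smallest leaf 3, emit neighbor 5.
Step 4: leaves = {7,8,10}. Remove smallest leaf 7, emit neighbor 5.
Step 5: leaves = {5,8,10}. Remove smallest leaf 5, emit neighbor 9.
Step 6: leaves = {8,9,10}. Remove smallest leaf 8, emit neighbor 6.
Step 7: leaves = {6,9,10}. Remove smallest leaf 6, emit neighbor 1.
Step 8: leaves = {1,9,10}. Remove smallest leaf 1, emit neighbor 11.
Step 9: leaves = {9,10}. Remove smallest leaf 9, emit neighbor 11.
Done: 2 vertices remain (10, 11). Sequence = [1 3 5 5 9 6 1 11 11]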